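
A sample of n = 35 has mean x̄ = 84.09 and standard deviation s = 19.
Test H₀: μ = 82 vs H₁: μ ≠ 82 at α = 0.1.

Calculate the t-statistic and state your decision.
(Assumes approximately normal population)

df = n - 1 = 34
SE = s/√n = 19/√35 = 3.2116
t = (x̄ - μ₀)/SE = (84.09 - 82)/3.2116 = 0.6508
Critical value: t_{0.05,34} = ±1.691
p-value ≈ 0.5195
Decision: fail to reject H₀

Answer: t = 0.6508, fail to reject H₀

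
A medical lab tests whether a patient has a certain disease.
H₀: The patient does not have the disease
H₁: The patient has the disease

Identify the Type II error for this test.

Type I error: rejecting H₀ when it is actually true (false positive).
Type II error: failing to reject H₀ when H₁ is actually true (false negative).

Answer: Failing to diagnose a patient who actually has the disease (false negative)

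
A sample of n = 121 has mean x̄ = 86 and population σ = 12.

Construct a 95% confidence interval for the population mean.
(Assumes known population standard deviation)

Confidence level: 95%, α = 0.05
z_0.025 = 1.960
SE = σ/√n = 12/√121 = 1.0909
Margin of error = 1.960 × 1.0909 = 2.1382
CI: x̄ ± margin = 86 ± 2.1382
CI: (83.8618, 88.1382)

Answer: (83.8618, 88.1382)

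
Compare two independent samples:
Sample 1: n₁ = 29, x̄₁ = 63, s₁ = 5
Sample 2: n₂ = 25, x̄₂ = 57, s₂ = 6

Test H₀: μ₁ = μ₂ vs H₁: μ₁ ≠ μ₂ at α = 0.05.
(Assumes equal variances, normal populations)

Pooled variance: s²_p = [28×5² + 24×6²]/(52) = 30.0769
s_p = 5.4842
SE = s_p×√(1/n₁ + 1/n₂) = 5.4842×√(1/29 + 1/25) = 1.4967
t = (x̄₁ - x̄₂)/SE = (63 - 57)/1.4967 = 4.0088
df = 52, t-critical = ±2.007
Decision: reject H₀

Answer: t = 4.0088, reject H₀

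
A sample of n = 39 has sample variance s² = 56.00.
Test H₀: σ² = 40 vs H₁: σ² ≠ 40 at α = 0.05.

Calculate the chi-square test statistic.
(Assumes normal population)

df = n - 1 = 38
χ² = (n-1)s²/σ₀² = 38×56.00/40 = 53.2000
Critical values: χ²_{0.975,38} = 22.878, χ²_{0.025,38} = 56.896
Rejection region: χ² < 22.878 or χ² > 56.896
Decision: fail to reject H₀

Answer: χ² = 53.2000, fail to reject H₀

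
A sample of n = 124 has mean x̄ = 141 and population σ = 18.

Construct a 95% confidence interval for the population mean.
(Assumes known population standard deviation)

Answer: (137.8319, 144.1681)

Derivation:
Confidence level: 95%, α = 0.05
z_0.025 = 1.960
SE = σ/√n = 18/√124 = 1.6164
Margin of error = 1.960 × 1.6164 = 3.1681
CI: x̄ ± margin = 141 ± 3.1681
CI: (137.8319, 144.1681)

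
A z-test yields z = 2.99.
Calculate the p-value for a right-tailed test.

For z = 2.99:
p = P(Z > 2.99) = 1 - Φ(2.99) = 0.0014

Answer: p-value ≈ 0.0014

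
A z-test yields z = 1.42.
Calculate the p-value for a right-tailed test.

For z = 1.42:
p = P(Z > 1.42) = 1 - Φ(1.42) = 0.0778

Answer: p-value ≈ 0.0778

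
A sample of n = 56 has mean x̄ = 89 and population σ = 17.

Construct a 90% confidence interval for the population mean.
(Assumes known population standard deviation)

Answer: (85.2631, 92.7369)

Derivation:
Confidence level: 90%, α = 0.1
z_0.05 = 1.645
SE = σ/√n = 17/√56 = 2.2717
Margin of error = 1.645 × 2.2717 = 3.7369
CI: x̄ ± margin = 89 ± 3.7369
CI: (85.2631, 92.7369)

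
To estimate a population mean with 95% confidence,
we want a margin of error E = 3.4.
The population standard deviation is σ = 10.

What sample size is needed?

Answer: n = 34

Derivation:
z_0.025 = 1.960
n = (z×σ/E)² = (1.960×10/3.4)²
n = 33.2318
Round up: n = 34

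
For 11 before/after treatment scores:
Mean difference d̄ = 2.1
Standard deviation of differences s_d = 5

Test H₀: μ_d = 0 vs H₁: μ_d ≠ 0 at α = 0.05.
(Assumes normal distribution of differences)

df = n - 1 = 10
SE = s_d/√n = 5/√11 = 1.5076
t = d̄/SE = 2.1/1.5076 = 1.3929
Critical value: t_{0.025,10} = ±2.228
p-value ≈ 0.1938
Decision: fail to reject H₀

Answer: t = 1.3929, fail to reject H₀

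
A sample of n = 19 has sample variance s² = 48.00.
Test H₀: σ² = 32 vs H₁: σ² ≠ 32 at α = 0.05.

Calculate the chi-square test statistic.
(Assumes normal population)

Answer: χ² = 27.0000, fail to reject H₀

Derivation:
df = n - 1 = 18
χ² = (n-1)s²/σ₀² = 18×48.00/32 = 27.0000
Critical values: χ²_{0.975,18} = 8.231, χ²_{0.025,18} = 31.526
Rejection region: χ² < 8.231 or χ² > 31.526
Decision: fail to reject H₀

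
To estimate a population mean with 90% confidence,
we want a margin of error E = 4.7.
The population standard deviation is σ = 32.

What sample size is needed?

z_0.05 = 1.645
n = (z×σ/E)² = (1.645×32/4.7)²
n = 125.4400
Round up: n = 126

Answer: n = 126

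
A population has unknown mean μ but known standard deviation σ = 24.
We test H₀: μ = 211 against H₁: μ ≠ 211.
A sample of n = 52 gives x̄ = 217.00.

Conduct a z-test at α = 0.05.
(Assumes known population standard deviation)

Standard error: SE = σ/√n = 24/√52 = 3.3282
z-statistic: z = (x̄ - μ₀)/SE = (217.00 - 211)/3.3282 = 1.8028
Critical value: ±1.960
p-value = 0.0714
Decision: fail to reject H₀

Answer: z = 1.8028, fail to reject H₀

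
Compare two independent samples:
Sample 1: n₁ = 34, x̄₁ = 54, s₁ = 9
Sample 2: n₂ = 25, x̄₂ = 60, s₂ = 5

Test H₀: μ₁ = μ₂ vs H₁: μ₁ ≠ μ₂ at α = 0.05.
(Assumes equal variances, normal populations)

Pooled variance: s²_p = [33×9² + 24×5²]/(57) = 57.4211
s_p = 7.5777
SE = s_p×√(1/n₁ + 1/n₂) = 7.5777×√(1/34 + 1/25) = 1.9964
t = (x̄₁ - x̄₂)/SE = (54 - 60)/1.9964 = -3.0054
df = 57, t-critical = ±2.002
Decision: reject H₀

Answer: t = -3.0054, reject H₀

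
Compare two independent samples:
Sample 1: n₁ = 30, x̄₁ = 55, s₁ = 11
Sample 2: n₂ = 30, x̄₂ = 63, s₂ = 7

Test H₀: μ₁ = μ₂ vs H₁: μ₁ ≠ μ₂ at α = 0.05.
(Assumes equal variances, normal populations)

Pooled variance: s²_p = [29×11² + 29×7²]/(58) = 85.0000
s_p = 9.2195
SE = s_p×√(1/n₁ + 1/n₂) = 9.2195×√(1/30 + 1/30) = 2.3805
t = (x̄₁ - x̄₂)/SE = (55 - 63)/2.3805 = -3.3606
df = 58, t-critical = ±2.002
Decision: reject H₀

Answer: t = -3.3606, reject H₀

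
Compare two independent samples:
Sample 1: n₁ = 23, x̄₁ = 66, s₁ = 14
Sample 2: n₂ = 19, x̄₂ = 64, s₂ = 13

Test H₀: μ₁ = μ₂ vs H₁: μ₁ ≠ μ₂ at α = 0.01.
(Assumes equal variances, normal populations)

Pooled variance: s²_p = [22×14² + 18×13²]/(40) = 183.8500
s_p = 13.5591
SE = s_p×√(1/n₁ + 1/n₂) = 13.5591×√(1/23 + 1/19) = 4.2035
t = (x̄₁ - x̄₂)/SE = (66 - 64)/4.2035 = 0.4758
df = 40, t-critical = ±2.704
Decision: fail to reject H₀

Answer: t = 0.4758, fail to reject H₀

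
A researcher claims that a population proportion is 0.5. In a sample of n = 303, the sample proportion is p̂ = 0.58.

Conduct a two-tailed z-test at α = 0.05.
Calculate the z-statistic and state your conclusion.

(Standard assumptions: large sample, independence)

Answer: z = 2.7851, reject H₀

Derivation:
H₀: p = 0.5, H₁: p ≠ 0.5
Standard error: SE = √(p₀(1-p₀)/n) = √(0.5×0.5/303) = 0.028724
z-statistic: z = (p̂ - p₀)/SE = (0.58 - 0.5)/0.028724 = 2.7851
Critical value: z_0.025 = ±1.960
p-value = 0.0054
Decision: reject H₀ at α = 0.05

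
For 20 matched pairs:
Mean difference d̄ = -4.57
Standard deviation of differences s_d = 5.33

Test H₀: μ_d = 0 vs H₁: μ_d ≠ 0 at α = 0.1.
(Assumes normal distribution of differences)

Answer: t = -3.8345, reject H₀

Derivation:
df = n - 1 = 19
SE = s_d/√n = 5.33/√20 = 1.1918
t = d̄/SE = -4.57/1.1918 = -3.8345
Critical value: t_{0.05,19} = ±1.729
p-value ≈ 0.0011
Decision: reject H₀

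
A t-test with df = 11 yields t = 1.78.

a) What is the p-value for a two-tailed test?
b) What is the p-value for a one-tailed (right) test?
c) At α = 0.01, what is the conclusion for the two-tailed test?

Using t-distribution with df = 11:
a) Two-tailed: p = 2×P(T > 1.78) = 0.1027
b) One-tailed: p = P(T > 1.78) = 0.0513
c) 0.1027 ≥ 0.01, fail to reject H₀

Answer: a) 0.1027, b) 0.0513, c) fail to reject H₀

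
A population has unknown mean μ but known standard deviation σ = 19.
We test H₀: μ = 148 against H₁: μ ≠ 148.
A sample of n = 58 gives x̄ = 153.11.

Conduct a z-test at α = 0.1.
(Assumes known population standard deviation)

Answer: z = 2.0483, reject H₀

Derivation:
Standard error: SE = σ/√n = 19/√58 = 2.4948
z-statistic: z = (x̄ - μ₀)/SE = (153.11 - 148)/2.4948 = 2.0483
Critical value: ±1.645
p-value = 0.0405
Decision: reject H₀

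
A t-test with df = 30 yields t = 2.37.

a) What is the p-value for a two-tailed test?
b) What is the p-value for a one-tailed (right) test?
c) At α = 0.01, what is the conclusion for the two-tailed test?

Answer: a) 0.0244, b) 0.0122, c) fail to reject H₀

Derivation:
Using t-distribution with df = 30:
a) Two-tailed: p = 2×P(T > 2.37) = 0.0244
b) One-tailed: p = P(T > 2.37) = 0.0122
c) 0.0244 ≥ 0.01, fail to reject H₀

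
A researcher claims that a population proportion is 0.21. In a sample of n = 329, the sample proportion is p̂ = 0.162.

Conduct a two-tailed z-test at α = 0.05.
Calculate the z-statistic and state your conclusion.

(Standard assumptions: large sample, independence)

Answer: z = -2.1375, reject H₀

Derivation:
H₀: p = 0.21, H₁: p ≠ 0.21
Standard error: SE = √(p₀(1-p₀)/n) = √(0.21×0.79/329) = 0.022456
z-statistic: z = (p̂ - p₀)/SE = (0.162 - 0.21)/0.022456 = -2.1375
Critical value: z_0.025 = ±1.960
p-value = 0.0326
Decision: reject H₀ at α = 0.05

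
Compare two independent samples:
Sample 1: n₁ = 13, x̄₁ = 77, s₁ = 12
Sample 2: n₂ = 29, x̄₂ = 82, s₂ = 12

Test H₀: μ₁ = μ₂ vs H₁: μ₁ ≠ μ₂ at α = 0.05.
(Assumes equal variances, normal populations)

Pooled variance: s²_p = [12×12² + 28×12²]/(40) = 144.0000
s_p = 12.0000
SE = s_p×√(1/n₁ + 1/n₂) = 12.0000×√(1/13 + 1/29) = 4.0053
t = (x̄₁ - x̄₂)/SE = (77 - 82)/4.0053 = -1.2483
df = 40, t-critical = ±2.021
Decision: fail to reject H₀

Answer: t = -1.2483, fail to reject H₀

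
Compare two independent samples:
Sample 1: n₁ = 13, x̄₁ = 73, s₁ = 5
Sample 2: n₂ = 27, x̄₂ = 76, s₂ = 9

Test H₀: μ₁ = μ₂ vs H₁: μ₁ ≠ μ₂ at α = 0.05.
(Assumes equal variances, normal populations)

Pooled variance: s²_p = [12×5² + 26×9²]/(38) = 63.3158
s_p = 7.9571
SE = s_p×√(1/n₁ + 1/n₂) = 7.9571×√(1/13 + 1/27) = 2.6862
t = (x̄₁ - x̄₂)/SE = (73 - 76)/2.6862 = -1.1168
df = 38, t-critical = ±2.024
Decision: fail to reject H₀

Answer: t = -1.1168, fail to reject H₀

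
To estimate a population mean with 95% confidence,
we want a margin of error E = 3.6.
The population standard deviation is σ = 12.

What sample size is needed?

Answer: n = 43

Derivation:
z_0.025 = 1.960
n = (z×σ/E)² = (1.960×12/3.6)²
n = 42.6844
Round up: n = 43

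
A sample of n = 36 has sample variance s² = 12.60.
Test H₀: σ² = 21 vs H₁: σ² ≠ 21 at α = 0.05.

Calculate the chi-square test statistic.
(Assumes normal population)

Answer: χ² = 21.0000, fail to reject H₀

Derivation:
df = n - 1 = 35
χ² = (n-1)s²/σ₀² = 35×12.60/21 = 21.0000
Critical values: χ²_{0.975,35} = 20.569, χ²_{0.025,35} = 53.203
Rejection region: χ² < 20.569 or χ² > 53.203
Decision: fail to reject H₀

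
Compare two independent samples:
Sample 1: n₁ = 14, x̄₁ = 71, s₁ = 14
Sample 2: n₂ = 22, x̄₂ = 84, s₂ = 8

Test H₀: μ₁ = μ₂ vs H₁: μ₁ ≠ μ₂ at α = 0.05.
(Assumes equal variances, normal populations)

Pooled variance: s²_p = [13×14² + 21×8²]/(34) = 114.4706
s_p = 10.6991
SE = s_p×√(1/n₁ + 1/n₂) = 10.6991×√(1/14 + 1/22) = 3.6578
t = (x̄₁ - x̄₂)/SE = (71 - 84)/3.6578 = -3.5540
df = 34, t-critical = ±2.032
Decision: reject H₀

Answer: t = -3.5540, reject H₀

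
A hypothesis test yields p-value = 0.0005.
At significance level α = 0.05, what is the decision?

Compare p-value to α:
0.0005 < 0.05
Decision: reject H₀

Answer: reject H₀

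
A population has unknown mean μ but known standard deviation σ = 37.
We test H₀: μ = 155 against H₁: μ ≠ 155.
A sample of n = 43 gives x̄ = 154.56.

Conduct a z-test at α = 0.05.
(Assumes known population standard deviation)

Answer: z = -0.0780, fail to reject H₀

Derivation:
Standard error: SE = σ/√n = 37/√43 = 5.6424
z-statistic: z = (x̄ - μ₀)/SE = (154.56 - 155)/5.6424 = -0.0780
Critical value: ±1.960
p-value = 0.9378
Decision: fail to reject H₀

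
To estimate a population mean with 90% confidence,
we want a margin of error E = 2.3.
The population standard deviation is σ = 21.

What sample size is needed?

Answer: n = 226

Derivation:
z_0.05 = 1.645
n = (z×σ/E)² = (1.645×21/2.3)²
n = 225.5873
Round up: n = 226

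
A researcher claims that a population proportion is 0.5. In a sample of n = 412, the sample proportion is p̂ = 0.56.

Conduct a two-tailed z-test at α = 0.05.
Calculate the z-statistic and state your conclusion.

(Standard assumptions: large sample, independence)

Answer: z = 2.4358, reject H₀

Derivation:
H₀: p = 0.5, H₁: p ≠ 0.5
Standard error: SE = √(p₀(1-p₀)/n) = √(0.5×0.5/412) = 0.024633
z-statistic: z = (p̂ - p₀)/SE = (0.56 - 0.5)/0.024633 = 2.4358
Critical value: z_0.025 = ±1.960
p-value = 0.0149
Decision: reject H₀ at α = 0.05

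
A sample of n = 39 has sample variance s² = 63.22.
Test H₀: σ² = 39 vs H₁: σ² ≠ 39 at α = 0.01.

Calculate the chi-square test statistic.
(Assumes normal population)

Answer: χ² = 61.5990, fail to reject H₀

Derivation:
df = n - 1 = 38
χ² = (n-1)s²/σ₀² = 38×63.22/39 = 61.5990
Critical values: χ²_{0.995,38} = 19.289, χ²_{0.005,38} = 64.181
Rejection region: χ² < 19.289 or χ² > 64.181
Decision: fail to reject H₀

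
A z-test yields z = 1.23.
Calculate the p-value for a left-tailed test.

Answer: p-value ≈ 0.8907

Derivation:
For z = 1.23:
p = P(Z < 1.23) = Φ(1.23) = 0.8907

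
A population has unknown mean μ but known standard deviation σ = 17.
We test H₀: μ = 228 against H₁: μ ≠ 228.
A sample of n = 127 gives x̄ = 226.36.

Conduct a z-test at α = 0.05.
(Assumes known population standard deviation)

Standard error: SE = σ/√n = 17/√127 = 1.5085
z-statistic: z = (x̄ - μ₀)/SE = (226.36 - 228)/1.5085 = -1.0872
Critical value: ±1.960
p-value = 0.2769
Decision: fail to reject H₀

Answer: z = -1.0872, fail to reject H₀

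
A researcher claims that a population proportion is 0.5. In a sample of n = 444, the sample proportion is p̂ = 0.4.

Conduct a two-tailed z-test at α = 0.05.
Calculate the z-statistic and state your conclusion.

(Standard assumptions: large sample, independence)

Answer: z = -4.2143, reject H₀

Derivation:
H₀: p = 0.5, H₁: p ≠ 0.5
Standard error: SE = √(p₀(1-p₀)/n) = √(0.5×0.5/444) = 0.023729
z-statistic: z = (p̂ - p₀)/SE = (0.4 - 0.5)/0.023729 = -4.2143
Critical value: z_0.025 = ±1.960
p-value < 0.0001
Decision: reject H₀ at α = 0.05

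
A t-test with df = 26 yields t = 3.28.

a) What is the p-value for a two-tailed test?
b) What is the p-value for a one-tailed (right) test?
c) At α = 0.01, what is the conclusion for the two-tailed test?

Using t-distribution with df = 26:
a) Two-tailed: p = 2×P(T > 3.28) = 0.0030
b) One-tailed: p = P(T > 3.28) = 0.0015
c) 0.0030 < 0.01, reject H₀

Answer: a) 0.0030, b) 0.0015, c) reject H₀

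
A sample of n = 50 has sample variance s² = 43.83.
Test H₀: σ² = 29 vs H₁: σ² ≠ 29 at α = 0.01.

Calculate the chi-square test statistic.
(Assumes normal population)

Answer: χ² = 74.0576, fail to reject H₀

Derivation:
df = n - 1 = 49
χ² = (n-1)s²/σ₀² = 49×43.83/29 = 74.0576
Critical values: χ²_{0.995,49} = 27.249, χ²_{0.005,49} = 78.231
Rejection region: χ² < 27.249 or χ² > 78.231
Decision: fail to reject H₀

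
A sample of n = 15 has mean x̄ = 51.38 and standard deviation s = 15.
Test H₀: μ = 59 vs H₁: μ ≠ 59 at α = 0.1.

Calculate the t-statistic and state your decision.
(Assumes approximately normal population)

df = n - 1 = 14
SE = s/√n = 15/√15 = 3.8730
t = (x̄ - μ₀)/SE = (51.38 - 59)/3.8730 = -1.9675
Critical value: t_{0.05,14} = ±1.761
p-value ≈ 0.0693
Decision: reject H₀

Answer: t = -1.9675, reject H₀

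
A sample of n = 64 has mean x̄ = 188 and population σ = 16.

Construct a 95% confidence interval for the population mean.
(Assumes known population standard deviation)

Answer: (184.0800, 191.9200)

Derivation:
Confidence level: 95%, α = 0.05
z_0.025 = 1.960
SE = σ/√n = 16/√64 = 2.0000
Margin of error = 1.960 × 2.0000 = 3.9200
CI: x̄ ± margin = 188 ± 3.9200
CI: (184.0800, 191.9200)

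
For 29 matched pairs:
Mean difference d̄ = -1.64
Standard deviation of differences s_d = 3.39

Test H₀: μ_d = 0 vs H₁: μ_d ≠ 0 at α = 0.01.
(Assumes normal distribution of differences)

Answer: t = -2.6052, fail to reject H₀

Derivation:
df = n - 1 = 28
SE = s_d/√n = 3.39/√29 = 0.6295
t = d̄/SE = -1.64/0.6295 = -2.6052
Critical value: t_{0.005,28} = ±2.763
p-value ≈ 0.0145
Decision: fail to reject H₀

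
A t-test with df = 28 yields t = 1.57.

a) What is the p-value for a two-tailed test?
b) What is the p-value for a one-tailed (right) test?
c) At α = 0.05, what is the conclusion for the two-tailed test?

Using t-distribution with df = 28:
a) Two-tailed: p = 2×P(T > 1.57) = 0.1276
b) One-tailed: p = P(T > 1.57) = 0.0638
c) 0.1276 ≥ 0.05, fail to reject H₀

Answer: a) 0.1276, b) 0.0638, c) fail to reject H₀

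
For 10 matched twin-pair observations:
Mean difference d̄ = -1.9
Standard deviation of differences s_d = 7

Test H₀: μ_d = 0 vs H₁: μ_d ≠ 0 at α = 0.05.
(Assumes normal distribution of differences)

Answer: t = -0.8583, fail to reject H₀

Derivation:
df = n - 1 = 9
SE = s_d/√n = 7/√10 = 2.2136
t = d̄/SE = -1.9/2.2136 = -0.8583
Critical value: t_{0.025,9} = ±2.262
p-value ≈ 0.4130
Decision: fail to reject H₀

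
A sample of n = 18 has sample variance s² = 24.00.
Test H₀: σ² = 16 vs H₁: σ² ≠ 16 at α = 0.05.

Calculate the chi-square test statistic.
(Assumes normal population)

Answer: χ² = 25.5000, fail to reject H₀

Derivation:
df = n - 1 = 17
χ² = (n-1)s²/σ₀² = 17×24.00/16 = 25.5000
Critical values: χ²_{0.975,17} = 7.564, χ²_{0.025,17} = 30.191
Rejection region: χ² < 7.564 or χ² > 30.191
Decision: fail to reject H₀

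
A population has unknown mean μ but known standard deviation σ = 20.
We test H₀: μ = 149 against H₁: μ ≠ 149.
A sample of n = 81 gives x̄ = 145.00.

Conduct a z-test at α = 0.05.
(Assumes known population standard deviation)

Standard error: SE = σ/√n = 20/√81 = 2.2222
z-statistic: z = (x̄ - μ₀)/SE = (145.00 - 149)/2.2222 = -1.8000
Critical value: ±1.960
p-value = 0.0719
Decision: fail to reject H₀

Answer: z = -1.8000, fail to reject H₀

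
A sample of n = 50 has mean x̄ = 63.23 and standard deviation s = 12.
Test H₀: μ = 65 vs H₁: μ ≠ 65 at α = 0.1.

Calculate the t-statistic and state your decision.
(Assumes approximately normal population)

df = n - 1 = 49
SE = s/√n = 12/√50 = 1.6971
t = (x̄ - μ₀)/SE = (63.23 - 65)/1.6971 = -1.0430
Critical value: t_{0.05,49} = ±1.677
p-value ≈ 0.3021
Decision: fail to reject H₀

Answer: t = -1.0430, fail to reject H₀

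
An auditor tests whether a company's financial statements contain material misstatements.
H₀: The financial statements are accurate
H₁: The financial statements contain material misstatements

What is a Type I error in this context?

Type I error: rejecting H₀ when it is actually true (false positive).
Type II error: failing to reject H₀ when H₁ is actually true (false negative).

Answer: Concluding the statements are misstated when they are actually accurate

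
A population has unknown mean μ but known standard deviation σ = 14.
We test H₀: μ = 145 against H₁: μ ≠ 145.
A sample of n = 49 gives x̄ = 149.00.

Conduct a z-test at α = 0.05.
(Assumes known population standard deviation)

Answer: z = 2.0000, reject H₀

Derivation:
Standard error: SE = σ/√n = 14/√49 = 2.0000
z-statistic: z = (x̄ - μ₀)/SE = (149.00 - 145)/2.0000 = 2.0000
Critical value: ±1.960
p-value = 0.0455
Decision: reject H₀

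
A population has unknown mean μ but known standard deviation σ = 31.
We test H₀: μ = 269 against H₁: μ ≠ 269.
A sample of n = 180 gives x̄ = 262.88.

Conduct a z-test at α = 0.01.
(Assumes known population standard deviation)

Standard error: SE = σ/√n = 31/√180 = 2.3106
z-statistic: z = (x̄ - μ₀)/SE = (262.88 - 269)/2.3106 = -2.6487
Critical value: ±2.576
p-value = 0.0081
Decision: reject H₀

Answer: z = -2.6487, reject H₀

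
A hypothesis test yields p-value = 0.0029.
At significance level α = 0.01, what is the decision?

Compare p-value to α:
0.0029 < 0.01
Decision: reject H₀

Answer: reject H₀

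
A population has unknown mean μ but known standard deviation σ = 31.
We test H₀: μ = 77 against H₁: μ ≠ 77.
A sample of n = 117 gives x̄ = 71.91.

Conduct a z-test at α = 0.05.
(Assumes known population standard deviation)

Standard error: SE = σ/√n = 31/√117 = 2.8660
z-statistic: z = (x̄ - μ₀)/SE = (71.91 - 77)/2.8660 = -1.7760
Critical value: ±1.960
p-value = 0.0757
Decision: fail to reject H₀

Answer: z = -1.7760, fail to reject H₀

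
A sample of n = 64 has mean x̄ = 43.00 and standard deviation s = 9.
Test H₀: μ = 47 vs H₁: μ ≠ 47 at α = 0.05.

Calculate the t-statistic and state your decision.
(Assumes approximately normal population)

df = n - 1 = 63
SE = s/√n = 9/√64 = 1.1250
t = (x̄ - μ₀)/SE = (43.00 - 47)/1.1250 = -3.5556
Critical value: t_{0.025,63} = ±1.998
p-value ≈ 0.0007
Decision: reject H₀

Answer: t = -3.5556, reject H₀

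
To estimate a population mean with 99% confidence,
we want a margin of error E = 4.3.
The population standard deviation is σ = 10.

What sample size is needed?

z_0.005 = 2.576
n = (z×σ/E)² = (2.576×10/4.3)²
n = 35.8885
Round up: n = 36

Answer: n = 36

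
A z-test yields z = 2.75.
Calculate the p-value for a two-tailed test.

Answer: p-value ≈ 0.0060

Derivation:
For z = 2.75:
p = 2×P(Z > |2.75|) = 2×(1 - Φ(2.75)) = 0.0060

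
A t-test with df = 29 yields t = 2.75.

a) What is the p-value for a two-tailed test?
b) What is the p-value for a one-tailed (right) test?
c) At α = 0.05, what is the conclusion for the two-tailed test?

Using t-distribution with df = 29:
a) Two-tailed: p = 2×P(T > 2.75) = 0.0102
b) One-tailed: p = P(T > 2.75) = 0.0051
c) 0.0102 < 0.05, reject H₀

Answer: a) 0.0102, b) 0.0051, c) reject H₀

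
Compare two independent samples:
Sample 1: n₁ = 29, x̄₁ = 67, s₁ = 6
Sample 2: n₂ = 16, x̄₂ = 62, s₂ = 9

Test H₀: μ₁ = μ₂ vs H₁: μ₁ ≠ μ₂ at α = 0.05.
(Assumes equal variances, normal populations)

Answer: t = 2.2330, reject H₀

Derivation:
Pooled variance: s²_p = [28×6² + 15×9²]/(43) = 51.6977
s_p = 7.1901
SE = s_p×√(1/n₁ + 1/n₂) = 7.1901×√(1/29 + 1/16) = 2.2391
t = (x̄₁ - x̄₂)/SE = (67 - 62)/2.2391 = 2.2330
df = 43, t-critical = ±2.017
Decision: reject H₀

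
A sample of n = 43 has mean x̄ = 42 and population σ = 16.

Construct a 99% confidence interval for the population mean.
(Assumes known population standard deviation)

Answer: (35.7146, 48.2854)

Derivation:
Confidence level: 99%, α = 0.01
z_0.005 = 2.576
SE = σ/√n = 16/√43 = 2.4400
Margin of error = 2.576 × 2.4400 = 6.2854
CI: x̄ ± margin = 42 ± 6.2854
CI: (35.7146, 48.2854)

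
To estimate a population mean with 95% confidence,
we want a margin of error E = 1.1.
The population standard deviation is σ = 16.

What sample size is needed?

z_0.025 = 1.960
n = (z×σ/E)² = (1.960×16/1.1)²
n = 812.7683
Round up: n = 813

Answer: n = 813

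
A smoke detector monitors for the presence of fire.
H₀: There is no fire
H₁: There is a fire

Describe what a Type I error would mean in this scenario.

Type I error (α): Rejecting H₀ when H₀ is true
Type II error (β): Failing to reject H₀ when H₁ is true

Answer: The alarm sounds when there is no fire (false alarm)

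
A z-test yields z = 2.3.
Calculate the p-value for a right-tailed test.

Answer: p-value ≈ 0.0107

Derivation:
For z = 2.3:
p = P(Z > 2.3) = 1 - Φ(2.3) = 0.0107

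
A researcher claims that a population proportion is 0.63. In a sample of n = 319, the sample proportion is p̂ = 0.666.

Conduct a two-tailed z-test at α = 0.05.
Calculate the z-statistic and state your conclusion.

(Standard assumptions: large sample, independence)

H₀: p = 0.63, H₁: p ≠ 0.63
Standard error: SE = √(p₀(1-p₀)/n) = √(0.63×0.37/319) = 0.027032
z-statistic: z = (p̂ - p₀)/SE = (0.666 - 0.63)/0.027032 = 1.3318
Critical value: z_0.025 = ±1.960
p-value = 0.1829
Decision: fail to reject H₀ at α = 0.05

Answer: z = 1.3318, fail to reject H₀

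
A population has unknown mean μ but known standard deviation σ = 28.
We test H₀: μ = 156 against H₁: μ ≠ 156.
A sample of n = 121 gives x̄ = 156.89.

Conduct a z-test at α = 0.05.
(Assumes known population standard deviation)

Answer: z = 0.3496, fail to reject H₀

Derivation:
Standard error: SE = σ/√n = 28/√121 = 2.5455
z-statistic: z = (x̄ - μ₀)/SE = (156.89 - 156)/2.5455 = 0.3496
Critical value: ±1.960
p-value = 0.7266
Decision: fail to reject H₀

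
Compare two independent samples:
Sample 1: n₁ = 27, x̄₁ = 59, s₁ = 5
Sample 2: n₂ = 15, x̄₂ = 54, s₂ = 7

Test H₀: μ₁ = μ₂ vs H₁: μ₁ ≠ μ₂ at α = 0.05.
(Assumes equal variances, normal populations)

Answer: t = 2.6866, reject H₀

Derivation:
Pooled variance: s²_p = [26×5² + 14×7²]/(40) = 33.4000
s_p = 5.7793
SE = s_p×√(1/n₁ + 1/n₂) = 5.7793×√(1/27 + 1/15) = 1.8611
t = (x̄₁ - x̄₂)/SE = (59 - 54)/1.8611 = 2.6866
df = 40, t-critical = ±2.021
Decision: reject H₀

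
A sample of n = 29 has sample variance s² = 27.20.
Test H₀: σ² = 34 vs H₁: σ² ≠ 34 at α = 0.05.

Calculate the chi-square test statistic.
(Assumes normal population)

df = n - 1 = 28
χ² = (n-1)s²/σ₀² = 28×27.20/34 = 22.4000
Critical values: χ²_{0.975,28} = 15.308, χ²_{0.025,28} = 44.461
Rejection region: χ² < 15.308 or χ² > 44.461
Decision: fail to reject H₀

Answer: χ² = 22.4000, fail to reject H₀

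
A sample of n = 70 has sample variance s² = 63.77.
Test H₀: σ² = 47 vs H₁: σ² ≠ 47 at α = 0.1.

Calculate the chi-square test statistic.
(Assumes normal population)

df = n - 1 = 69
χ² = (n-1)s²/σ₀² = 69×63.77/47 = 93.6198
Critical values: χ²_{0.95,69} = 50.879, χ²_{0.05,69} = 89.391
Rejection region: χ² < 50.879 or χ² > 89.391
Decision: reject H₀

Answer: χ² = 93.6198, reject H₀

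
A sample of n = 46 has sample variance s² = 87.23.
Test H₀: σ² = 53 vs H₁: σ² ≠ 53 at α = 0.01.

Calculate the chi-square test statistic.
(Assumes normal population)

Answer: χ² = 74.0632, reject H₀

Derivation:
df = n - 1 = 45
χ² = (n-1)s²/σ₀² = 45×87.23/53 = 74.0632
Critical values: χ²_{0.995,45} = 24.311, χ²_{0.005,45} = 73.166
Rejection region: χ² < 24.311 or χ² > 73.166
Decision: reject H₀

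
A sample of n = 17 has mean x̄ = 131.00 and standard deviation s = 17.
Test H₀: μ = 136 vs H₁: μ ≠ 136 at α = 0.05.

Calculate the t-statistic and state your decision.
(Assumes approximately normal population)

Answer: t = -1.2127, fail to reject H₀

Derivation:
df = n - 1 = 16
SE = s/√n = 17/√17 = 4.1231
t = (x̄ - μ₀)/SE = (131.00 - 136)/4.1231 = -1.2127
Critical value: t_{0.025,16} = ±2.120
p-value ≈ 0.2428
Decision: fail to reject H₀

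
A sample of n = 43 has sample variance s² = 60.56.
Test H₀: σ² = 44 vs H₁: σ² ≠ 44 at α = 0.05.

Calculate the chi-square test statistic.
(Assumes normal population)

Answer: χ² = 57.8073, fail to reject H₀

Derivation:
df = n - 1 = 42
χ² = (n-1)s²/σ₀² = 42×60.56/44 = 57.8073
Critical values: χ²_{0.975,42} = 25.999, χ²_{0.025,42} = 61.777
Rejection region: χ² < 25.999 or χ² > 61.777
Decision: fail to reject H₀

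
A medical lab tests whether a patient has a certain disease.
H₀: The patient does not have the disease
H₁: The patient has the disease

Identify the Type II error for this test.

Type I error (α): Rejecting H₀ when H₀ is true
Type II error (β): Failing to reject H₀ when H₁ is true

Answer: Failing to diagnose a patient who actually has the disease (false negative)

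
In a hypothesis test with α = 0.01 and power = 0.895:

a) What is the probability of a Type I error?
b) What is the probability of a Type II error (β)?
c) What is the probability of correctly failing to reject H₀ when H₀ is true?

Answer: a) 0.01, b) 0.105, c) 0.99

Derivation:
a) Type I error probability = α = 0.01
b) Power = P(reject H₀ | H₁ true) = 1 - β = 0.895, so Type II error probability = β = 1 - Power = 0.105
c) P(fail to reject H₀ | H₀ true) = 1 - α = 0.99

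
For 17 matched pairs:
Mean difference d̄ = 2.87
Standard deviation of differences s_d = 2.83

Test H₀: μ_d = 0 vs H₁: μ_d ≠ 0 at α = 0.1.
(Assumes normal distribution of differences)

df = n - 1 = 16
SE = s_d/√n = 2.83/√17 = 0.6864
t = d̄/SE = 2.87/0.6864 = 4.1812
Critical value: t_{0.05,16} = ±1.746
p-value ≈ 0.0007
Decision: reject H₀

Answer: t = 4.1812, reject H₀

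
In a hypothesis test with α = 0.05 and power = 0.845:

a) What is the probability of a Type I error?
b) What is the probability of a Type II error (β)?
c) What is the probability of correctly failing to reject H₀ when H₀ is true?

a) Type I error probability = α = 0.05
b) Power = P(reject H₀ | H₁ true) = 1 - β = 0.845, so Type II error probability = β = 1 - Power = 0.155
c) P(fail to reject H₀ | H₀ true) = 1 - α = 0.95

Answer: a) 0.05, b) 0.155, c) 0.95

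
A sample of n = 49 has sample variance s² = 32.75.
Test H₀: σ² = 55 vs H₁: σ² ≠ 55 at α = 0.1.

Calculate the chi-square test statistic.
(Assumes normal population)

df = n - 1 = 48
χ² = (n-1)s²/σ₀² = 48×32.75/55 = 28.5818
Critical values: χ²_{0.95,48} = 33.098, χ²_{0.05,48} = 65.171
Rejection region: χ² < 33.098 or χ² > 65.171
Decision: reject H₀

Answer: χ² = 28.5818, reject H₀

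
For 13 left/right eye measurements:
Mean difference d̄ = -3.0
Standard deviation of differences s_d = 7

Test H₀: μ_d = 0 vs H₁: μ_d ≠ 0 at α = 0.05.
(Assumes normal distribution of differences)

df = n - 1 = 12
SE = s_d/√n = 7/√13 = 1.9415
t = d̄/SE = -3.0/1.9415 = -1.5452
Critical value: t_{0.025,12} = ±2.179
p-value ≈ 0.1483
Decision: fail to reject H₀

Answer: t = -1.5452, fail to reject H₀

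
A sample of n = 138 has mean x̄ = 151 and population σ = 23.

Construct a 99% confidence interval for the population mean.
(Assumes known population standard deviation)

Confidence level: 99%, α = 0.01
z_0.005 = 2.576
SE = σ/√n = 23/√138 = 1.9579
Margin of error = 2.576 × 1.9579 = 5.0436
CI: x̄ ± margin = 151 ± 5.0436
CI: (145.9564, 156.0436)

Answer: (145.9564, 156.0436)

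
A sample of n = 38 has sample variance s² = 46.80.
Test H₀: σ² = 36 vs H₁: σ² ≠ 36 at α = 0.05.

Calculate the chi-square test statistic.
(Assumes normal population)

Answer: χ² = 48.1000, fail to reject H₀

Derivation:
df = n - 1 = 37
χ² = (n-1)s²/σ₀² = 37×46.80/36 = 48.1000
Critical values: χ²_{0.975,37} = 22.106, χ²_{0.025,37} = 55.668
Rejection region: χ² < 22.106 or χ² > 55.668
Decision: fail to reject H₀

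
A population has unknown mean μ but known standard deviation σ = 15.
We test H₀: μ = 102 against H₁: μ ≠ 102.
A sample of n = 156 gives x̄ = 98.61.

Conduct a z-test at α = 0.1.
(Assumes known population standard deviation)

Answer: z = -2.8226, reject H₀

Derivation:
Standard error: SE = σ/√n = 15/√156 = 1.2010
z-statistic: z = (x̄ - μ₀)/SE = (98.61 - 102)/1.2010 = -2.8226
Critical value: ±1.645
p-value = 0.0048
Decision: reject H₀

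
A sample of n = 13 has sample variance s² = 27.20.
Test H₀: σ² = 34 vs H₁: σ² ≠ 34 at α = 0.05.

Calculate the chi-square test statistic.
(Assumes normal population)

Answer: χ² = 9.6000, fail to reject H₀

Derivation:
df = n - 1 = 12
χ² = (n-1)s²/σ₀² = 12×27.20/34 = 9.6000
Critical values: χ²_{0.975,12} = 4.404, χ²_{0.025,12} = 23.337
Rejection region: χ² < 4.404 or χ² > 23.337
Decision: fail to reject H₀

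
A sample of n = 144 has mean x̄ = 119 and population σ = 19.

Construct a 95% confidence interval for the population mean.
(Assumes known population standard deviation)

Answer: (115.8967, 122.1033)

Derivation:
Confidence level: 95%, α = 0.05
z_0.025 = 1.960
SE = σ/√n = 19/√144 = 1.5833
Margin of error = 1.960 × 1.5833 = 3.1033
CI: x̄ ± margin = 119 ± 3.1033
CI: (115.8967, 122.1033)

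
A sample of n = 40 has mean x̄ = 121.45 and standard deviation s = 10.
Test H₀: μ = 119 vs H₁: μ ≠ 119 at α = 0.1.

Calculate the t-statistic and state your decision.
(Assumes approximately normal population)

Answer: t = 1.5496, fail to reject H₀

Derivation:
df = n - 1 = 39
SE = s/√n = 10/√40 = 1.5811
t = (x̄ - μ₀)/SE = (121.45 - 119)/1.5811 = 1.5496
Critical value: t_{0.05,39} = ±1.685
p-value ≈ 0.1293
Decision: fail to reject H₀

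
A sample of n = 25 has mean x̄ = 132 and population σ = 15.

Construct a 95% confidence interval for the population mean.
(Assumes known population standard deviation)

Confidence level: 95%, α = 0.05
z_0.025 = 1.960
SE = σ/√n = 15/√25 = 3.0000
Margin of error = 1.960 × 3.0000 = 5.8800
CI: x̄ ± margin = 132 ± 5.8800
CI: (126.1200, 137.8800)

Answer: (126.1200, 137.8800)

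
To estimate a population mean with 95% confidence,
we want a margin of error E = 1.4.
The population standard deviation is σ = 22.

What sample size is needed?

Answer: n = 949

Derivation:
z_0.025 = 1.960
n = (z×σ/E)² = (1.960×22/1.4)²
n = 948.6400
Round up: n = 949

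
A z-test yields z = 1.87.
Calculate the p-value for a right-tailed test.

For z = 1.87:
p = P(Z > 1.87) = 1 - Φ(1.87) = 0.0307

Answer: p-value ≈ 0.0307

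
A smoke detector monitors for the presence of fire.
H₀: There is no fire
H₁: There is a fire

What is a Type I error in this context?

Answer: The alarm sounds when there is no fire (false alarm)

Derivation:
Type I error: rejecting H₀ when it is actually true (false positive).
Type II error: failing to reject H₀ when H₁ is actually true (false negative).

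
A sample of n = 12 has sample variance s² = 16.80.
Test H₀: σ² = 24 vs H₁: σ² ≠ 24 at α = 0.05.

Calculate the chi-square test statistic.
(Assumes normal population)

Answer: χ² = 7.7000, fail to reject H₀

Derivation:
df = n - 1 = 11
χ² = (n-1)s²/σ₀² = 11×16.80/24 = 7.7000
Critical values: χ²_{0.975,11} = 3.816, χ²_{0.025,11} = 21.920
Rejection region: χ² < 3.816 or χ² > 21.920
Decision: fail to reject H₀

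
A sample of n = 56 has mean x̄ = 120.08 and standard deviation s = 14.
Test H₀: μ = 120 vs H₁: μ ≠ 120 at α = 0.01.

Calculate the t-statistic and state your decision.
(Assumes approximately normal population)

Answer: t = 0.0428, fail to reject H₀

Derivation:
df = n - 1 = 55
SE = s/√n = 14/√56 = 1.8708
t = (x̄ - μ₀)/SE = (120.08 - 120)/1.8708 = 0.0428
Critical value: t_{0.005,55} = ±2.668
p-value ≈ 0.9660
Decision: fail to reject H₀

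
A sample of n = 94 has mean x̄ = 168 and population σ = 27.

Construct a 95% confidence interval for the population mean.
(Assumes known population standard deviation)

Answer: (162.5418, 173.4582)

Derivation:
Confidence level: 95%, α = 0.05
z_0.025 = 1.960
SE = σ/√n = 27/√94 = 2.7848
Margin of error = 1.960 × 2.7848 = 5.4582
CI: x̄ ± margin = 168 ± 5.4582
CI: (162.5418, 173.4582)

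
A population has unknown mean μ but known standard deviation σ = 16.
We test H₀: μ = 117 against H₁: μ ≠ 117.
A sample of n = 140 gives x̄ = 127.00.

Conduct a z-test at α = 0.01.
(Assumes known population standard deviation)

Answer: z = 7.3954, reject H₀

Derivation:
Standard error: SE = σ/√n = 16/√140 = 1.3522
z-statistic: z = (x̄ - μ₀)/SE = (127.00 - 117)/1.3522 = 7.3954
Critical value: ±2.576
p-value < 0.0001
Decision: reject H₀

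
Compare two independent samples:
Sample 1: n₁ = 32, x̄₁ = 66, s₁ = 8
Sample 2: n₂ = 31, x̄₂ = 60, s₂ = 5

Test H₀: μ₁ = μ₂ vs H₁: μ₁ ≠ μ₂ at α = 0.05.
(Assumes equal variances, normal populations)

Answer: t = 3.5564, reject H₀

Derivation:
Pooled variance: s²_p = [31×8² + 30×5²]/(61) = 44.8197
s_p = 6.6948
SE = s_p×√(1/n₁ + 1/n₂) = 6.6948×√(1/32 + 1/31) = 1.6871
t = (x̄₁ - x̄₂)/SE = (66 - 60)/1.6871 = 3.5564
df = 61, t-critical = ±2.000
Decision: reject H₀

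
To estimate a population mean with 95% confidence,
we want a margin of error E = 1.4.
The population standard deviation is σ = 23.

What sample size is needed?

Answer: n = 1037

Derivation:
z_0.025 = 1.960
n = (z×σ/E)² = (1.960×23/1.4)²
n = 1036.8400
Round up: n = 1037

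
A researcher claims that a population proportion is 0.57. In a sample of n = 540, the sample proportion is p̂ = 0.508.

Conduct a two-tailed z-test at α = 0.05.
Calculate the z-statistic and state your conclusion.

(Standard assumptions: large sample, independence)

Answer: z = -2.9101, reject H₀

Derivation:
H₀: p = 0.57, H₁: p ≠ 0.57
Standard error: SE = √(p₀(1-p₀)/n) = √(0.57×0.43/540) = 0.021305
z-statistic: z = (p̂ - p₀)/SE = (0.508 - 0.57)/0.021305 = -2.9101
Critical value: z_0.025 = ±1.960
p-value = 0.0036
Decision: reject H₀ at α = 0.05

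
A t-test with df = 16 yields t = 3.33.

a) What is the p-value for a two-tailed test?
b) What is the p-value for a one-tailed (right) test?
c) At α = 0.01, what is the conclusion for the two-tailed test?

Using t-distribution with df = 16:
a) Two-tailed: p = 2×P(T > 3.33) = 0.0042
b) One-tailed: p = P(T > 3.33) = 0.0021
c) 0.0042 < 0.01, reject H₀

Answer: a) 0.0042, b) 0.0021, c) reject H₀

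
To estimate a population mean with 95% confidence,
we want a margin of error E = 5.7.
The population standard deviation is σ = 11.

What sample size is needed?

z_0.025 = 1.960
n = (z×σ/E)² = (1.960×11/5.7)²
n = 14.3070
Round up: n = 15

Answer: n = 15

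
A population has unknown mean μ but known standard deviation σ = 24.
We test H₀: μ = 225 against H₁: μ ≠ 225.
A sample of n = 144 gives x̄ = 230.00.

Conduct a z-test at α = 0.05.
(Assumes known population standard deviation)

Standard error: SE = σ/√n = 24/√144 = 2.0000
z-statistic: z = (x̄ - μ₀)/SE = (230.00 - 225)/2.0000 = 2.5000
Critical value: ±1.960
p-value = 0.0124
Decision: reject H₀

Answer: z = 2.5000, reject H₀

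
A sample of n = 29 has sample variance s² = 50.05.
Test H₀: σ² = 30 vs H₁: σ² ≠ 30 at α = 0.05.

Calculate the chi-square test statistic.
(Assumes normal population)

df = n - 1 = 28
χ² = (n-1)s²/σ₀² = 28×50.05/30 = 46.7133
Critical values: χ²_{0.975,28} = 15.308, χ²_{0.025,28} = 44.461
Rejection region: χ² < 15.308 or χ² > 44.461
Decision: reject H₀

Answer: χ² = 46.7133, reject H₀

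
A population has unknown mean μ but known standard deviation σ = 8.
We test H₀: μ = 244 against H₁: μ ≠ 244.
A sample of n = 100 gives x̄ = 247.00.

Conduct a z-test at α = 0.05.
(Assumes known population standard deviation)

Answer: z = 3.7500, reject H₀

Derivation:
Standard error: SE = σ/√n = 8/√100 = 0.8000
z-statistic: z = (x̄ - μ₀)/SE = (247.00 - 244)/0.8000 = 3.7500
Critical value: ±1.960
p-value = 0.0002
Decision: reject H₀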